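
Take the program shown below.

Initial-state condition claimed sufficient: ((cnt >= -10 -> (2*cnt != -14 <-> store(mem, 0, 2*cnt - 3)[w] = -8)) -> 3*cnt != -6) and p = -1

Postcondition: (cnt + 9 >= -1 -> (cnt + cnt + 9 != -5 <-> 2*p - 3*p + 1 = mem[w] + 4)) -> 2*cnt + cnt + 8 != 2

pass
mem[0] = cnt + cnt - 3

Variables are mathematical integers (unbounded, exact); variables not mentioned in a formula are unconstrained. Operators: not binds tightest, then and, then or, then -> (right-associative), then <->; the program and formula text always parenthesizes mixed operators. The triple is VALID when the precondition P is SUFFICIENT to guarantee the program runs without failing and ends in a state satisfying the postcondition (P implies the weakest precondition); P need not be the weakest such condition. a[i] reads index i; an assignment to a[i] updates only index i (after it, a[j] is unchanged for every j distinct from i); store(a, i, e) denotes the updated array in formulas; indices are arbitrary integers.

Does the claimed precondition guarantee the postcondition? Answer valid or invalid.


Working backward. After the program, the postcondition (cnt + 9 >= -1 -> (cnt + cnt + 9 != -5 <-> 2*p - 3*p + 1 = mem[w] + 4)) -> 2*cnt + cnt + 8 != 2 must hold; in canonical form it is (cnt >= -10 -> (2*cnt != -14 <-> mem[w] + p = -3)) -> 3*cnt != -6.
Before mem[0] := cnt + cnt - 3: (cnt >= -10 -> (2*cnt != -14 <-> store(mem, 0, 2*cnt - 3)[w] + p = -3)) -> 3*cnt != -6
Before skip: (cnt >= -10 -> (2*cnt != -14 <-> store(mem, 0, 2*cnt - 3)[w] + p = -3)) -> 3*cnt != -6
The weakest precondition is (cnt >= -10 -> (2*cnt != -14 <-> store(mem, 0, 2*cnt - 3)[w] + p = -3)) -> 3*cnt != -6.
Check whether ((cnt >= -10 -> (2*cnt != -14 <-> store(mem, 0, 2*cnt - 3)[w] = -8)) -> 3*cnt != -6) and p = -1 implies it.
Countermodel: at the initial state cnt = -2, mem = {[0] = 2, [3] = -2, elsewhere 2}, p = -1, w = 3, the precondition holds but the weakest precondition fails.
Answer: invalid


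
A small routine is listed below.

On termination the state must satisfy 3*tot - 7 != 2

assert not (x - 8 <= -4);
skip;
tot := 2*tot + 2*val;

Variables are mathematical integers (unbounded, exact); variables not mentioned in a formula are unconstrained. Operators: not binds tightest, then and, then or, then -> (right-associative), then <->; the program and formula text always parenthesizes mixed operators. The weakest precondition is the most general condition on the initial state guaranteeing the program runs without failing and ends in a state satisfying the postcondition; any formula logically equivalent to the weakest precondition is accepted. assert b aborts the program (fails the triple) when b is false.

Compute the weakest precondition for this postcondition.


Working backward. After the program, the postcondition 3*tot - 7 != 2 must hold; in canonical form it is 3*tot != 9.
Before tot := 2*tot + 2*val: 6*tot + 6*val != 9
Before skip: 6*tot + 6*val != 9
Before assert not (x - 8 <= -4): (not (x <= 4)) and 6*tot + 6*val != 9
Answer: WP = (not (x <= 4)) and 6*tot + 6*val != 9


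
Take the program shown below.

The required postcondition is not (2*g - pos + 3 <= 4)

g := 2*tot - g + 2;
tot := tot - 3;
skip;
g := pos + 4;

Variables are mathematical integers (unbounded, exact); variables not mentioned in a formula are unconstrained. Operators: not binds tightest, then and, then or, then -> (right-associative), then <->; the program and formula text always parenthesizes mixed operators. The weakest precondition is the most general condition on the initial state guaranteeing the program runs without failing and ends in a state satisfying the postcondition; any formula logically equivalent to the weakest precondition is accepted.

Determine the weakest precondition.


Working backward. After the program, the postcondition not (2*g - pos + 3 <= 4) must hold; in canonical form it is not (2*g <= pos + 1).
Before g := pos + 4: not (pos <= -7)
Before skip: not (pos <= -7)
Before tot := tot - 3: not (pos <= -7)
Before g := 2*tot - g + 2: not (pos <= -7)
Answer: WP = not (pos <= -7)


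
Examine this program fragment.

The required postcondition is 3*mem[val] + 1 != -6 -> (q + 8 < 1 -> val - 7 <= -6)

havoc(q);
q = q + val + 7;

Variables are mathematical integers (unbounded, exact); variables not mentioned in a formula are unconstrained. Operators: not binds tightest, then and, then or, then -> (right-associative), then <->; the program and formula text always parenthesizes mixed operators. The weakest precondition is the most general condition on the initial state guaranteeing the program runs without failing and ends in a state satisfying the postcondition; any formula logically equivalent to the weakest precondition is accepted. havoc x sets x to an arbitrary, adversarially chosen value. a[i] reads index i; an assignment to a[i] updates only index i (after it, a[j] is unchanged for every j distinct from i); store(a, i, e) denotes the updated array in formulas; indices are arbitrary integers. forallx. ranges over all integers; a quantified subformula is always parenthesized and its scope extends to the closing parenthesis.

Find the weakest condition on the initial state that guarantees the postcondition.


Working backward. After the program, the postcondition 3*mem[val] + 1 != -6 -> (q + 8 < 1 -> val - 7 <= -6) must hold; in canonical form it is 3*mem[val] != -7 -> (q < -7 -> val <= 1).
Before q := q + val + 7: 3*mem[val] != -7 -> (q + val < -14 -> val <= 1)
Before havoc q: forall q_1. (3*mem[val] != -7 -> (q_1 + val < -14 -> val <= 1))
Answer: WP = forall q_1. (3*mem[val] != -7 -> (q_1 + val < -14 -> val <= 1))


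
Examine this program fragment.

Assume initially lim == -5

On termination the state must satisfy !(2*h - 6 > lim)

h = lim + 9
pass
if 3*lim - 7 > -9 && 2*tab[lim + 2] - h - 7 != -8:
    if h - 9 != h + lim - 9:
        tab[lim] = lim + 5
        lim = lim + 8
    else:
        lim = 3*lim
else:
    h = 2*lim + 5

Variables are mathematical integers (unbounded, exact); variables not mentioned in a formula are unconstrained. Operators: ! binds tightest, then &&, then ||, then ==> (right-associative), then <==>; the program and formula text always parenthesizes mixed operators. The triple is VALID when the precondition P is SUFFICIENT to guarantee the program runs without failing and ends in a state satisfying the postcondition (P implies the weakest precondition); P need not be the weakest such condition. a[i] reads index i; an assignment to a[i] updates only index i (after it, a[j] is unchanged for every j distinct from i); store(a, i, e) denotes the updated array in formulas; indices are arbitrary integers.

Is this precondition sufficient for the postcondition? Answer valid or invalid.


Working backward. After the program, the postcondition !(2*h - 6 > lim) must hold; in canonical form it is !(2*h > lim + 6).
Then branch requires (lim != 0 ==> (!(2*h > lim + 14))) && ((!(lim != 0)) ==> (!(2*h > 3*lim + 6))); else branch requires !(3*lim > -4).
Before the if: ((3*lim > -2 && 2*tab[lim + 2] != h - 1) ==> ((lim != 0 ==> (!(2*h > lim + 14))) && ((!(lim != 0)) ==> (!(2*h > 3*lim + 6))))) && ((!(3*lim > -2 && 2*tab[lim + 2] != h - 1)) ==> (!(3*lim > -4)))
Before skip: ((3*lim > -2 && 2*tab[lim + 2] != h - 1) ==> ((lim != 0 ==> (!(2*h > lim + 14))) && ((!(lim != 0)) ==> (!(2*h > 3*lim + 6))))) && ((!(3*lim > -2 && 2*tab[lim + 2] != h - 1)) ==> (!(3*lim > -4)))
Before h := lim + 9: ((3*lim > -2 && 2*tab[lim + 2] != lim + 8) ==> ((lim != 0 ==> (!(lim > -4))) && ((!(lim != 0)) ==> (!(lim < 12))))) && ((!(3*lim > -2 && 2*tab[lim + 2] != lim + 8)) ==> (!(3*lim > -4)))
The weakest precondition is ((3*lim > -2 && 2*tab[lim + 2] != lim + 8) ==> ((lim != 0 ==> (!(lim > -4))) && ((!(lim != 0)) ==> (!(lim < 12))))) && ((!(3*lim > -2 && 2*tab[lim + 2] != lim + 8)) ==> (!(3*lim > -4))).
Check whether lim == -5 implies it.
Every state satisfying the precondition satisfies the weakest precondition: the implication holds.
Answer: valid


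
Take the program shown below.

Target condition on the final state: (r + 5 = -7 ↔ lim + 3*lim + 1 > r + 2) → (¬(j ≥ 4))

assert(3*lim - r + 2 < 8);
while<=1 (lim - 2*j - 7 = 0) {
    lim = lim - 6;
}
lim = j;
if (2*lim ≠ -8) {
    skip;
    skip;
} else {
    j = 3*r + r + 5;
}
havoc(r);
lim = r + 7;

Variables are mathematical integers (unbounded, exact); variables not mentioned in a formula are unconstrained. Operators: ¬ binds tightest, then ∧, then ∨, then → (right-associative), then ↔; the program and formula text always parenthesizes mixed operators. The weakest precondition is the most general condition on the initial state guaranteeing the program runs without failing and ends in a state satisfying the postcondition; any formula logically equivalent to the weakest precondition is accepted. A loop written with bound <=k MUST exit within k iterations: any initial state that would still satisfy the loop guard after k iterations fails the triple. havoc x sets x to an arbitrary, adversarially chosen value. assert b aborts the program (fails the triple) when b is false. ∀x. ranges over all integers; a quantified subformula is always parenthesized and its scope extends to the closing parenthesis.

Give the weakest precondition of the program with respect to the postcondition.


Working backward. After the program, the postcondition (r + 5 = -7 ↔ lim + 3*lim + 1 > r + 2) → (¬(j ≥ 4)) must hold; in canonical form it is (r = -12 ↔ 4*lim > r + 1) → (¬(j ≥ 4)).
Before lim := r + 7: (r = -12 ↔ 3*r > -27) → (¬(j ≥ 4))
Before havoc r: ∀r_1. ((r_1 = -12 ↔ 3*r_1 > -27) → (¬(j ≥ 4)))
Then branch requires ∀r_1. ((r_1 = -12 ↔ 3*r_1 > -27) → (¬(j ≥ 4))); else branch requires ∀r_1. ((r_1 = -12 ↔ 3*r_1 > -27) → (¬(4*r ≥ -1))).
Before the if: (2*lim ≠ -8 → (∀r_1. ((r_1 = -12 ↔ 3*r_1 > -27) → (¬(j ≥ 4))))) ∧ ((¬(2*lim ≠ -8)) → (∀r_1. ((r_1 = -12 ↔ 3*r_1 > -27) → (¬(4*r ≥ -1)))))
Before lim := j: (2*j ≠ -8 → (∀r_1. ((r_1 = -12 ↔ 3*r_1 > -27) → (¬(j ≥ 4))))) ∧ ((¬(2*j ≠ -8)) → (∀r_1. ((r_1 = -12 ↔ 3*r_1 > -27) → (¬(4*r ≥ -1)))))
Before the loop (bound <=1), unroll the exhaustion recursion (WP_0 = exit-now case; WP_j = one more guarded iteration, up to j = 1):
  WP_0: (¬(lim = 2*j + 7)) ∧ (2*j ≠ -8 → (∀r_1. ((r_1 = -12 ↔ 3*r_1 > -27) → (¬(j ≥ 4))))) ∧ ((¬(2*j ≠ -8)) → (∀r_1. ((r_1 = -12 ↔ 3*r_1 > -27) → (¬(4*r ≥ -1)))))
  WP_1: (lim = 2*j + 7 → ((¬(lim = 2*j + 13)) ∧ (2*j ≠ -8 → (∀r_1. ((r_1 = -12 ↔ 3*r_1 > -27) → (¬(j ≥ 4))))) ∧ ((¬(2*j ≠ -8)) → (∀r_1. ((r_1 = -12 ↔ 3*r_1 > -27) → (¬(4*r ≥ -1))))))) ∧ ((¬(lim = 2*j + 7)) → ((2*j ≠ -8 → (∀r_1. ((r_1 = -12 ↔ 3*r_1 > -27) → (¬(j ≥ 4))))) ∧ ((¬(2*j ≠ -8)) → (∀r_1. ((r_1 = -12 ↔ 3*r_1 > -27) → (¬(4*r ≥ -1)))))))
So before the loop: (lim = 2*j + 7 → ((¬(lim = 2*j + 13)) ∧ (2*j ≠ -8 → (∀r_1. ((r_1 = -12 ↔ 3*r_1 > -27) → (¬(j ≥ 4))))) ∧ ((¬(2*j ≠ -8)) → (∀r_1. ((r_1 = -12 ↔ 3*r_1 > -27) → (¬(4*r ≥ -1))))))) ∧ ((¬(lim = 2*j + 7)) → ((2*j ≠ -8 → (∀r_1. ((r_1 = -12 ↔ 3*r_1 > -27) → (¬(j ≥ 4))))) ∧ ((¬(2*j ≠ -8)) → (∀r_1. ((r_1 = -12 ↔ 3*r_1 > -27) → (¬(4*r ≥ -1)))))))
Before assert 3*lim - r + 2 < 8: 3*lim < r + 6 ∧ (lim = 2*j + 7 → ((¬(lim = 2*j + 13)) ∧ (2*j ≠ -8 → (∀r_1. ((r_1 = -12 ↔ 3*r_1 > -27) → (¬(j ≥ 4))))) ∧ ((¬(2*j ≠ -8)) → (∀r_1. ((r_1 = -12 ↔ 3*r_1 > -27) → (¬(4*r ≥ -1))))))) ∧ ((¬(lim = 2*j + 7)) → ((2*j ≠ -8 → (∀r_1. ((r_1 = -12 ↔ 3*r_1 > -27) → (¬(j ≥ 4))))) ∧ ((¬(2*j ≠ -8)) → (∀r_1. ((r_1 = -12 ↔ 3*r_1 > -27) → (¬(4*r ≥ -1)))))))
Answer: WP = 3*lim < r + 6 ∧ (lim = 2*j + 7 → ((¬(lim = 2*j + 13)) ∧ (2*j ≠ -8 → (∀r_1. ((r_1 = -12 ↔ 3*r_1 > -27) → (¬(j ≥ 4))))) ∧ ((¬(2*j ≠ -8)) → (∀r_1. ((r_1 = -12 ↔ 3*r_1 > -27) → (¬(4*r ≥ -1))))))) ∧ ((¬(lim = 2*j + 7)) → ((2*j ≠ -8 → (∀r_1. ((r_1 = -12 ↔ 3*r_1 > -27) → (¬(j ≥ 4))))) ∧ ((¬(2*j ≠ -8)) → (∀r_1. ((r_1 = -12 ↔ 3*r_1 > -27) → (¬(4*r ≥ -1)))))))


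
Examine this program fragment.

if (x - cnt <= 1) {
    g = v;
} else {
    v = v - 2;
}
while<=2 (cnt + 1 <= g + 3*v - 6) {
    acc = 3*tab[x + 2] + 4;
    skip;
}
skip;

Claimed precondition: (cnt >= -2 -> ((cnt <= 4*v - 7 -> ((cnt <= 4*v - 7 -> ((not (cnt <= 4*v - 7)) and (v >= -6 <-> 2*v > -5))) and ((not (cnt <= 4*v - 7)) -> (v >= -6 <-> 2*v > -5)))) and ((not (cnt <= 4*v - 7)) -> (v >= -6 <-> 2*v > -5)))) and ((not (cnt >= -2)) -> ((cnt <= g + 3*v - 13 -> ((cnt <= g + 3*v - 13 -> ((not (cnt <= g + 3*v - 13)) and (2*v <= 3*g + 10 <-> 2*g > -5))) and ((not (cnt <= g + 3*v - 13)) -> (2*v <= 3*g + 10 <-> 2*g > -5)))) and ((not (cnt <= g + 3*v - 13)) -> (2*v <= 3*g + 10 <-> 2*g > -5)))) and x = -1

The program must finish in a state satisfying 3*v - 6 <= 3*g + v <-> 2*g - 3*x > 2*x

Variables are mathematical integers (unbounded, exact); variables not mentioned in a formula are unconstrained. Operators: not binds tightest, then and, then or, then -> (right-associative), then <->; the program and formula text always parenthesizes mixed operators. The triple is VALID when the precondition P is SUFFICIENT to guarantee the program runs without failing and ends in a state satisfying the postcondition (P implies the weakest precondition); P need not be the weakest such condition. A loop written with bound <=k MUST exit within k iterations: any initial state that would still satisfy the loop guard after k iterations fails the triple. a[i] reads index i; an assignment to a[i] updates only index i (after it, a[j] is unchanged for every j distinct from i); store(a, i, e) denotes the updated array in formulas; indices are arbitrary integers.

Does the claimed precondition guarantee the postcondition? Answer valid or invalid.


Working backward. After the program, the postcondition 3*v - 6 <= 3*g + v <-> 2*g - 3*x > 2*x must hold; in canonical form it is 2*v <= 3*g + 6 <-> 2*g > 5*x.
Before skip: 2*v <= 3*g + 6 <-> 2*g > 5*x
Before the loop (bound <=2), unroll the exhaustion recursion (WP_0 = exit-now case; WP_j = one more guarded iteration, up to j = 2):
  WP_0: (not (cnt <= g + 3*v - 7)) and (2*v <= 3*g + 6 <-> 2*g > 5*x)
  WP_1: (cnt <= g + 3*v - 7 -> ((not (cnt <= g + 3*v - 7)) and (2*v <= 3*g + 6 <-> 2*g > 5*x))) and ((not (cnt <= g + 3*v - 7)) -> (2*v <= 3*g + 6 <-> 2*g > 5*x))
  WP_2: (cnt <= g + 3*v - 7 -> ((cnt <= g + 3*v - 7 -> ((not (cnt <= g + 3*v - 7)) and (2*v <= 3*g + 6 <-> 2*g > 5*x))) and ((not (cnt <= g + 3*v - 7)) -> (2*v <= 3*g + 6 <-> 2*g > 5*x)))) and ((not (cnt <= g + 3*v - 7)) -> (2*v <= 3*g + 6 <-> 2*g > 5*x))
So before the loop: (cnt <= g + 3*v - 7 -> ((cnt <= g + 3*v - 7 -> ((not (cnt <= g + 3*v - 7)) and (2*v <= 3*g + 6 <-> 2*g > 5*x))) and ((not (cnt <= g + 3*v - 7)) -> (2*v <= 3*g + 6 <-> 2*g > 5*x)))) and ((not (cnt <= g + 3*v - 7)) -> (2*v <= 3*g + 6 <-> 2*g > 5*x))
Then branch requires (cnt <= 4*v - 7 -> ((cnt <= 4*v - 7 -> ((not (cnt <= 4*v - 7)) and (v >= -6 <-> 2*v > 5*x))) and ((not (cnt <= 4*v - 7)) -> (v >= -6 <-> 2*v > 5*x)))) and ((not (cnt <= 4*v - 7)) -> (v >= -6 <-> 2*v > 5*x)); else branch requires (cnt <= g + 3*v - 13 -> ((cnt <= g + 3*v - 13 -> ((not (cnt <= g + 3*v - 13)) and (2*v <= 3*g + 10 <-> 2*g > 5*x))) and ((not (cnt <= g + 3*v - 13)) -> (2*v <= 3*g + 10 <-> 2*g > 5*x)))) and ((not (cnt <= g + 3*v - 13)) -> (2*v <= 3*g + 10 <-> 2*g > 5*x)).
Before the if: (x <= cnt + 1 -> ((cnt <= 4*v - 7 -> ((cnt <= 4*v - 7 -> ((not (cnt <= 4*v - 7)) and (v >= -6 <-> 2*v > 5*x))) and ((not (cnt <= 4*v - 7)) -> (v >= -6 <-> 2*v > 5*x)))) and ((not (cnt <= 4*v - 7)) -> (v >= -6 <-> 2*v > 5*x)))) and ((not (x <= cnt + 1)) -> ((cnt <= g + 3*v - 13 -> ((cnt <= g + 3*v - 13 -> ((not (cnt <= g + 3*v - 13)) and (2*v <= 3*g + 10 <-> 2*g > 5*x))) and ((not (cnt <= g + 3*v - 13)) -> (2*v <= 3*g + 10 <-> 2*g > 5*x)))) and ((not (cnt <= g + 3*v - 13)) -> (2*v <= 3*g + 10 <-> 2*g > 5*x))))
The weakest precondition is (x <= cnt + 1 -> ((cnt <= 4*v - 7 -> ((cnt <= 4*v - 7 -> ((not (cnt <= 4*v - 7)) and (v >= -6 <-> 2*v > 5*x))) and ((not (cnt <= 4*v - 7)) -> (v >= -6 <-> 2*v > 5*x)))) and ((not (cnt <= 4*v - 7)) -> (v >= -6 <-> 2*v > 5*x)))) and ((not (x <= cnt + 1)) -> ((cnt <= g + 3*v - 13 -> ((cnt <= g + 3*v - 13 -> ((not (cnt <= g + 3*v - 13)) and (2*v <= 3*g + 10 <-> 2*g > 5*x))) and ((not (cnt <= g + 3*v - 13)) -> (2*v <= 3*g + 10 <-> 2*g > 5*x)))) and ((not (cnt <= g + 3*v - 13)) -> (2*v <= 3*g + 10 <-> 2*g > 5*x)))).
Check whether (cnt >= -2 -> ((cnt <= 4*v - 7 -> ((cnt <= 4*v - 7 -> ((not (cnt <= 4*v - 7)) and (v >= -6 <-> 2*v > -5))) and ((not (cnt <= 4*v - 7)) -> (v >= -6 <-> 2*v > -5)))) and ((not (cnt <= 4*v - 7)) -> (v >= -6 <-> 2*v > -5)))) and ((not (cnt >= -2)) -> ((cnt <= g + 3*v - 13 -> ((cnt <= g + 3*v - 13 -> ((not (cnt <= g + 3*v - 13)) and (2*v <= 3*g + 10 <-> 2*g > -5))) and ((not (cnt <= g + 3*v - 13)) -> (2*v <= 3*g + 10 <-> 2*g > -5)))) and ((not (cnt <= g + 3*v - 13)) -> (2*v <= 3*g + 10 <-> 2*g > -5)))) and x = -1 implies it.
Every state satisfying the precondition satisfies the weakest precondition: the implication holds.
Answer: valid


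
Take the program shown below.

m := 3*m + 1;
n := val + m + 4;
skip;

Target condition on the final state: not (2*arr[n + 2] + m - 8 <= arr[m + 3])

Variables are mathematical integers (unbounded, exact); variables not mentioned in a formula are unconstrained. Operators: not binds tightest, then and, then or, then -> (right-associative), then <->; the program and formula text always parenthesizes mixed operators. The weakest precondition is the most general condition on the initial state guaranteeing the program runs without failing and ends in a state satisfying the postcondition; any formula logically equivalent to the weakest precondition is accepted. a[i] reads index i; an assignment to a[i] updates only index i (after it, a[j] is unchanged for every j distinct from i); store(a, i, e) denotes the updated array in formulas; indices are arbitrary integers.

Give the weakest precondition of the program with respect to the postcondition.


Working backward. After the program, the postcondition not (2*arr[n + 2] + m - 8 <= arr[m + 3]) must hold; in canonical form it is not (2*arr[n + 2] + m <= arr[m + 3] + 8).
Before skip: not (2*arr[n + 2] + m <= arr[m + 3] + 8)
Before n := val + m + 4: not (2*arr[m + val + 6] + m <= arr[m + 3] + 8)
Before m := 3*m + 1: not (2*arr[3*m + val + 7] + 3*m <= arr[3*m + 4] + 7)
Answer: WP = not (2*arr[3*m + val + 7] + 3*m <= arr[3*m + 4] + 7)


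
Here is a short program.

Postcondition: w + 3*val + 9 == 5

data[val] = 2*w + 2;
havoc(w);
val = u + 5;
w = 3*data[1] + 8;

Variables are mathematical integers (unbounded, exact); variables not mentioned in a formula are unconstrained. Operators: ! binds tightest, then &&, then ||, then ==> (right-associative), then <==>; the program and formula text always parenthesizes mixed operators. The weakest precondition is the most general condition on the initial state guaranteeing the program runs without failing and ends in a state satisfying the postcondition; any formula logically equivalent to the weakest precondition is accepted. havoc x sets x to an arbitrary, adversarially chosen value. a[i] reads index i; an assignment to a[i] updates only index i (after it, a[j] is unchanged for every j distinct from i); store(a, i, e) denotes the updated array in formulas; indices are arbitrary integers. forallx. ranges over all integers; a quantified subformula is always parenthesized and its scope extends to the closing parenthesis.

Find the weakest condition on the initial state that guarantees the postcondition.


Working backward. After the program, the postcondition w + 3*val + 9 == 5 must hold; in canonical form it is 3*val + w == -4.
Before w := 3*data[1] + 8: 3*data[1] + 3*val == -12
Before val := u + 5: 3*data[1] + 3*u == -27
Before havoc w: 3*data[1] + 3*u == -27
Before data[val] := 2*w + 2: 3*store(data, val, 2*w + 2)[1] + 3*u == -27
Answer: WP = 3*store(data, val, 2*w + 2)[1] + 3*u == -27


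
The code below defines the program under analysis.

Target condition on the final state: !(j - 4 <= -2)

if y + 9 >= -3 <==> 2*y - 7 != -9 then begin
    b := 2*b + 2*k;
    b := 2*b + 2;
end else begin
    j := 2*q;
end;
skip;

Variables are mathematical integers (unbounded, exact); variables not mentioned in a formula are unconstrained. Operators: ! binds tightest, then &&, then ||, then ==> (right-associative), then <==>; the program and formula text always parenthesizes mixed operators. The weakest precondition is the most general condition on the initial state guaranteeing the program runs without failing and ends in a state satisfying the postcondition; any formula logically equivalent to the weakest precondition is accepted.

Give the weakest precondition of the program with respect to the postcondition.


Working backward. After the program, the postcondition !(j - 4 <= -2) must hold; in canonical form it is !(j <= 2).
Before skip: !(j <= 2)
Then branch requires !(j <= 2); else branch requires !(2*q <= 2).
Before the if: ((y >= -12 <==> 2*y != -2) ==> (!(j <= 2))) && ((!(y >= -12 <==> 2*y != -2)) ==> (!(2*q <= 2)))
Answer: WP = ((y >= -12 <==> 2*y != -2) ==> (!(j <= 2))) && ((!(y >= -12 <==> 2*y != -2)) ==> (!(2*q <= 2)))


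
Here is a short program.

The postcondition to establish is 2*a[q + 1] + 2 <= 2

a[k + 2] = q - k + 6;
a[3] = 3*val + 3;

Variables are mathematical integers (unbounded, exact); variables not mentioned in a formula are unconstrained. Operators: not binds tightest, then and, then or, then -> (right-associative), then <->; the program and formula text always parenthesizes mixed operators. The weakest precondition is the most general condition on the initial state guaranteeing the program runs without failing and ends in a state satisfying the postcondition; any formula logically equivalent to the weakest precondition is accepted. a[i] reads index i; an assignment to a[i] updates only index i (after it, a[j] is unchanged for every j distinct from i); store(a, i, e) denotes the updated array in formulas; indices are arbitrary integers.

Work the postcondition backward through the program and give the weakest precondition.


Working backward. After the program, the postcondition 2*a[q + 1] + 2 <= 2 must hold; in canonical form it is 2*a[q + 1] <= 0.
Before a[3] := 3*val + 3: 2*store(a, 3, 3*val + 3)[q + 1] <= 0
Before a[k + 2] := q - k + 6: 2*store(store(a, k + 2, -k + q + 6), 3, 3*val + 3)[q + 1] <= 0
Answer: WP = 2*store(store(a, k + 2, -k + q + 6), 3, 3*val + 3)[q + 1] <= 0


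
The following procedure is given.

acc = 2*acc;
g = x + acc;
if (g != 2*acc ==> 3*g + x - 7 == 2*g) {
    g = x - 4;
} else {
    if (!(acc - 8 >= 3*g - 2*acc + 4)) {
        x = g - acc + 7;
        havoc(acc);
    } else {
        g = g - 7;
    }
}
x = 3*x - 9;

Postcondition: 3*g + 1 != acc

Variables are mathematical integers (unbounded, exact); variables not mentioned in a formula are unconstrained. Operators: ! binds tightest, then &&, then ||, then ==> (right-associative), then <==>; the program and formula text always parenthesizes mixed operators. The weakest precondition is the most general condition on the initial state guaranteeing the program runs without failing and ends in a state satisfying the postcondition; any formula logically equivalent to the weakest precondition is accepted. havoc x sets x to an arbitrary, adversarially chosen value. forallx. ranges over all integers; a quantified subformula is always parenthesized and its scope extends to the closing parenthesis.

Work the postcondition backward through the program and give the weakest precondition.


Working backward. After the program, the postcondition 3*g + 1 != acc must hold; in canonical form it is 3*g != acc - 1.
Before x := 3*x - 9: 3*g != acc - 1
Then branch requires 3*x != acc + 11; else branch requires ((!(3*acc >= 3*g + 12)) ==> (forall acc_1. 3*g != acc_1 - 1)) && (3*acc >= 3*g + 12 ==> 3*g != acc + 20).
Before the if: ((g != 2*acc ==> g + x == 7) ==> 3*x != acc + 11) && ((!(g != 2*acc ==> g + x == 7)) ==> (((!(3*acc >= 3*g + 12)) ==> (forall acc_1. 3*g != acc_1 - 1)) && (3*acc >= 3*g + 12 ==> 3*g != acc + 20)))
Before g := x + acc: ((x != acc ==> acc + 2*x == 7) ==> 3*x != acc + 11) && ((!(x != acc ==> acc + 2*x == 7)) ==> (((!(3*x <= -12)) ==> (forall acc_1. 3*acc + 3*x != acc_1 - 1)) && (3*x <= -12 ==> 2*acc + 3*x != 20)))
Before acc := 2*acc: ((x != 2*acc ==> 2*acc + 2*x == 7) ==> 3*x != 2*acc + 11) && ((!(x != 2*acc ==> 2*acc + 2*x == 7)) ==> (((!(3*x <= -12)) ==> (forall acc_1. 6*acc + 3*x != acc_1 - 1)) && (3*x <= -12 ==> 4*acc + 3*x != 20)))
Answer: WP = ((x != 2*acc ==> 2*acc + 2*x == 7) ==> 3*x != 2*acc + 11) && ((!(x != 2*acc ==> 2*acc + 2*x == 7)) ==> (((!(3*x <= -12)) ==> (forall acc_1. 6*acc + 3*x != acc_1 - 1)) && (3*x <= -12 ==> 4*acc + 3*x != 20)))


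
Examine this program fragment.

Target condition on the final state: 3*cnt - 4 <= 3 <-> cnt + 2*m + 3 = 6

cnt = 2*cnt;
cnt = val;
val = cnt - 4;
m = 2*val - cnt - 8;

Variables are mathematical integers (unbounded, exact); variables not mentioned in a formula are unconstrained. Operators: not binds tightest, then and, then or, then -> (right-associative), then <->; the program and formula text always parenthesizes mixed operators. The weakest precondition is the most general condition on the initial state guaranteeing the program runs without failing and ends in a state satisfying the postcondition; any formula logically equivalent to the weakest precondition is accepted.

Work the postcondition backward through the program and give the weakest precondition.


Working backward. After the program, the postcondition 3*cnt - 4 <= 3 <-> cnt + 2*m + 3 = 6 must hold; in canonical form it is 3*cnt <= 7 <-> cnt + 2*m = 3.
Before m := 2*val - cnt - 8: 3*cnt <= 7 <-> 4*val = cnt + 19
Before val := cnt - 4: 3*cnt <= 7 <-> 3*cnt = 35
Before cnt := val: 3*val <= 7 <-> 3*val = 35
Before cnt := 2*cnt: 3*val <= 7 <-> 3*val = 35
Answer: WP = 3*val <= 7 <-> 3*val = 35


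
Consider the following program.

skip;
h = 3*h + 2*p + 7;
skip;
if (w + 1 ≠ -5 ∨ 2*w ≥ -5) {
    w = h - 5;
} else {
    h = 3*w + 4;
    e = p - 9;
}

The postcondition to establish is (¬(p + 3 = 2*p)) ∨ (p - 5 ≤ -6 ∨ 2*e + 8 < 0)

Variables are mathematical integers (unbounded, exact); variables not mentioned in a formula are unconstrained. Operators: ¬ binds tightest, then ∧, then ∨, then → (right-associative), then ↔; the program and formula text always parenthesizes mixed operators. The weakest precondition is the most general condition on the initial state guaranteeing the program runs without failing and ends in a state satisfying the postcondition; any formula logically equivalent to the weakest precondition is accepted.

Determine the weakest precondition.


Working backward. After the program, the postcondition (¬(p + 3 = 2*p)) ∨ (p - 5 ≤ -6 ∨ 2*e + 8 < 0) must hold; in canonical form it is (¬(p = 3)) ∨ p ≤ -1 ∨ 2*e < -8.
Then branch requires (¬(p = 3)) ∨ p ≤ -1 ∨ 2*e < -8; else branch requires (¬(p = 3)) ∨ p ≤ -1 ∨ 2*p < 10.
Before the if: ((w ≠ -6 ∨ 2*w ≥ -5) → ((¬(p = 3)) ∨ p ≤ -1 ∨ 2*e < -8)) ∧ ((¬(w ≠ -6 ∨ 2*w ≥ -5)) → ((¬(p = 3)) ∨ p ≤ -1 ∨ 2*p < 10))
Before skip: ((w ≠ -6 ∨ 2*w ≥ -5) → ((¬(p = 3)) ∨ p ≤ -1 ∨ 2*e < -8)) ∧ ((¬(w ≠ -6 ∨ 2*w ≥ -5)) → ((¬(p = 3)) ∨ p ≤ -1 ∨ 2*p < 10))
Before h := 3*h + 2*p + 7: ((w ≠ -6 ∨ 2*w ≥ -5) → ((¬(p = 3)) ∨ p ≤ -1 ∨ 2*e < -8)) ∧ ((¬(w ≠ -6 ∨ 2*w ≥ -5)) → ((¬(p = 3)) ∨ p ≤ -1 ∨ 2*p < 10))
Before skip: ((w ≠ -6 ∨ 2*w ≥ -5) → ((¬(p = 3)) ∨ p ≤ -1 ∨ 2*e < -8)) ∧ ((¬(w ≠ -6 ∨ 2*w ≥ -5)) → ((¬(p = 3)) ∨ p ≤ -1 ∨ 2*p < 10))
Answer: WP = ((w ≠ -6 ∨ 2*w ≥ -5) → ((¬(p = 3)) ∨ p ≤ -1 ∨ 2*e < -8)) ∧ ((¬(w ≠ -6 ∨ 2*w ≥ -5)) → ((¬(p = 3)) ∨ p ≤ -1 ∨ 2*p < 10))


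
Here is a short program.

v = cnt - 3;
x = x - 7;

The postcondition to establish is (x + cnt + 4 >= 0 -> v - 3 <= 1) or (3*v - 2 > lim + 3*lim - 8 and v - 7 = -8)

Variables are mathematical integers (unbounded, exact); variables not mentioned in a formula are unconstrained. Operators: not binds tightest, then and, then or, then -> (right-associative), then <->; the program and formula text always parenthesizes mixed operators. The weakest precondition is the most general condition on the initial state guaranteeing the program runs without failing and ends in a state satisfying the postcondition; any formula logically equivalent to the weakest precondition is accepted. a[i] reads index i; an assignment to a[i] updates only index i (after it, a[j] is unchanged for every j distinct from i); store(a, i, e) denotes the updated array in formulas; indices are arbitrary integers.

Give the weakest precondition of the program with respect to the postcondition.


Working backward. After the program, the postcondition (x + cnt + 4 >= 0 -> v - 3 <= 1) or (3*v - 2 > lim + 3*lim - 8 and v - 7 = -8) must hold; in canonical form it is (cnt + x >= -4 -> v <= 4) or (3*v > 4*lim - 6 and v = -1).
Before x := x - 7: (cnt + x >= 3 -> v <= 4) or (3*v > 4*lim - 6 and v = -1)
Before v := cnt - 3: (cnt + x >= 3 -> cnt <= 7) or (3*cnt > 4*lim + 3 and cnt = 2)
Answer: WP = (cnt + x >= 3 -> cnt <= 7) or (3*cnt > 4*lim + 3 and cnt = 2)


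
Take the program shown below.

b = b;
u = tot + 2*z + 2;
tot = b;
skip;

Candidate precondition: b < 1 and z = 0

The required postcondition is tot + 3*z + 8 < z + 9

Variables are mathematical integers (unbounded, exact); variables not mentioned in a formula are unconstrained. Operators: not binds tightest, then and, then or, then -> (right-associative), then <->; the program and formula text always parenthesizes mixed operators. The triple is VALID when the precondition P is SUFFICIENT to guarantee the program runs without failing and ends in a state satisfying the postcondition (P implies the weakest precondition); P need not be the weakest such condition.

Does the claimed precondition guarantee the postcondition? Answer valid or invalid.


Working backward. After the program, the postcondition tot + 3*z + 8 < z + 9 must hold; in canonical form it is tot + 2*z < 1.
Before skip: tot + 2*z < 1
Before tot := b: b + 2*z < 1
Before u := tot + 2*z + 2: b + 2*z < 1
Before b := b: b + 2*z < 1
The weakest precondition is b + 2*z < 1.
Check whether b < 1 and z = 0 implies it.
Every state satisfying the precondition satisfies the weakest precondition: the implication holds.
Answer: valid


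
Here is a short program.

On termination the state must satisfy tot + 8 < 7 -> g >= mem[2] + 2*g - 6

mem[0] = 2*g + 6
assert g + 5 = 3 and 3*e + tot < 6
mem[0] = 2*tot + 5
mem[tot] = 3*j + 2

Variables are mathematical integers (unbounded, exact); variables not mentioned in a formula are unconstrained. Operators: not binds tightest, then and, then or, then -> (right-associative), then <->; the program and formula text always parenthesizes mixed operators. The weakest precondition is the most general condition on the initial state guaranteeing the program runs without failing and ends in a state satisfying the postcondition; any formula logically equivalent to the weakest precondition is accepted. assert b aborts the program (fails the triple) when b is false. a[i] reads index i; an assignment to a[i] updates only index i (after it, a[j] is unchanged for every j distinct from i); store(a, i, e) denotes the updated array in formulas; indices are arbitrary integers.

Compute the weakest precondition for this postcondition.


Working backward. After the program, the postcondition tot + 8 < 7 -> g >= mem[2] + 2*g - 6 must hold; in canonical form it is tot < -1 -> mem[2] + g <= 6.
Before mem[tot] := 3*j + 2: tot < -1 -> store(mem, tot, 3*j + 2)[2] + g <= 6
Before mem[0] := 2*tot + 5: tot < -1 -> store(store(mem, 0, 2*tot + 5), tot, 3*j + 2)[2] + g <= 6
Before assert g + 5 = 3 and 3*e + tot < 6: g = -2 and 3*e + tot < 6 and (tot < -1 -> store(store(mem, 0, 2*tot + 5), tot, 3*j + 2)[2] + g <= 6)
Before mem[0] := 2*g + 6: g = -2 and 3*e + tot < 6 and (tot < -1 -> store(store(store(mem, 0, 2*g + 6), 0, 2*tot + 5), tot, 3*j + 2)[2] + g <= 6)
Answer: WP = g = -2 and 3*e + tot < 6 and (tot < -1 -> store(store(store(mem, 0, 2*g + 6), 0, 2*tot + 5), tot, 3*j + 2)[2] + g <= 6)


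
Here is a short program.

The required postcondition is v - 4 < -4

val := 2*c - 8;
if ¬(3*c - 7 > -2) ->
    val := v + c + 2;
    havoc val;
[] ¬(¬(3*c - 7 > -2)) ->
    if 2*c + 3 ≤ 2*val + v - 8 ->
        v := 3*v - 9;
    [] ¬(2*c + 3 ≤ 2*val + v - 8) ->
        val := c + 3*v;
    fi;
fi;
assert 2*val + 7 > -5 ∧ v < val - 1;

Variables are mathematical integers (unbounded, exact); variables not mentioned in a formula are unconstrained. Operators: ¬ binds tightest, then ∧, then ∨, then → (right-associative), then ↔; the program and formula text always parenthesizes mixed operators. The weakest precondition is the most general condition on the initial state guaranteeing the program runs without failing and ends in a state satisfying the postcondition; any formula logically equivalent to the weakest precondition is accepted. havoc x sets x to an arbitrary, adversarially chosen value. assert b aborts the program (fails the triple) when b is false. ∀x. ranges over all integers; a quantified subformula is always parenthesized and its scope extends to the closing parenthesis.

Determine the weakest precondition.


Working backward. After the program, the postcondition v - 4 < -4 must hold; in canonical form it is v < 0.
Before assert 2*val + 7 > -5 ∧ v < val - 1: 2*val > -12 ∧ v < val - 1 ∧ v < 0
Then branch requires ∀val_1. (2*val_1 > -12 ∧ v < val_1 - 1 ∧ v < 0); else branch requires (2*c ≤ v + 2*val - 11 → (2*val > -12 ∧ 3*v < val + 8 ∧ 3*v < 9)) ∧ ((¬(2*c ≤ v + 2*val - 11)) → (2*c + 6*v > -12 ∧ c + 2*v > 1 ∧ v < 0)).
Before the if: ((¬(3*c > 5)) → (∀val_1. (2*val_1 > -12 ∧ v < val_1 - 1 ∧ v < 0))) ∧ (3*c > 5 → ((2*c ≤ v + 2*val - 11 → (2*val > -12 ∧ 3*v < val + 8 ∧ 3*v < 9)) ∧ ((¬(2*c ≤ v + 2*val - 11)) → (2*c + 6*v > -12 ∧ c + 2*v > 1 ∧ v < 0))))
Before val := 2*c - 8: ((¬(3*c > 5)) → (∀val_1. (2*val_1 > -12 ∧ v < val_1 - 1 ∧ v < 0))) ∧ (3*c > 5 → ((2*c + v ≥ 27 → (4*c > 4 ∧ 3*v < 2*c ∧ 3*v < 9)) ∧ ((¬(2*c + v ≥ 27)) → (2*c + 6*v > -12 ∧ c + 2*v > 1 ∧ v < 0))))
Answer: WP = ((¬(3*c > 5)) → (∀val_1. (2*val_1 > -12 ∧ v < val_1 - 1 ∧ v < 0))) ∧ (3*c > 5 → ((2*c + v ≥ 27 → (4*c > 4 ∧ 3*v < 2*c ∧ 3*v < 9)) ∧ ((¬(2*c + v ≥ 27)) → (2*c + 6*v > -12 ∧ c + 2*v > 1 ∧ v < 0))))


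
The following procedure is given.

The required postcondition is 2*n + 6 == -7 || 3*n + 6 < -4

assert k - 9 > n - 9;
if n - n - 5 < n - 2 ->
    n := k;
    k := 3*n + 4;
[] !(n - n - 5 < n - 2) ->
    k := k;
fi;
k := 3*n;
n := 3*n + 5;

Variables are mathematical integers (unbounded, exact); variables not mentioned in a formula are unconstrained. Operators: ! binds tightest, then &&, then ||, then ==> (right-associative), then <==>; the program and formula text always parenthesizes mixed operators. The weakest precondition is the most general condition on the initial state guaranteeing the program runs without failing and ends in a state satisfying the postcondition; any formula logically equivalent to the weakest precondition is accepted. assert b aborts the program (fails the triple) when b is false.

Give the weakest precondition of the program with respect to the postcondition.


Working backward. After the program, the postcondition 2*n + 6 == -7 || 3*n + 6 < -4 must hold; in canonical form it is 2*n == -13 || 3*n < -10.
Before n := 3*n + 5: 6*n == -23 || 9*n < -25
Before k := 3*n: 6*n == -23 || 9*n < -25
Then branch requires 6*k == -23 || 9*k < -25; else branch requires 6*n == -23 || 9*n < -25.
Before the if: (n > -3 ==> (6*k == -23 || 9*k < -25)) && ((!(n > -3)) ==> (6*n == -23 || 9*n < -25))
Before assert k - 9 > n - 9: k > n && (n > -3 ==> (6*k == -23 || 9*k < -25)) && ((!(n > -3)) ==> (6*n == -23 || 9*n < -25))
Answer: WP = k > n && (n > -3 ==> (6*k == -23 || 9*k < -25)) && ((!(n > -3)) ==> (6*n == -23 || 9*n < -25))


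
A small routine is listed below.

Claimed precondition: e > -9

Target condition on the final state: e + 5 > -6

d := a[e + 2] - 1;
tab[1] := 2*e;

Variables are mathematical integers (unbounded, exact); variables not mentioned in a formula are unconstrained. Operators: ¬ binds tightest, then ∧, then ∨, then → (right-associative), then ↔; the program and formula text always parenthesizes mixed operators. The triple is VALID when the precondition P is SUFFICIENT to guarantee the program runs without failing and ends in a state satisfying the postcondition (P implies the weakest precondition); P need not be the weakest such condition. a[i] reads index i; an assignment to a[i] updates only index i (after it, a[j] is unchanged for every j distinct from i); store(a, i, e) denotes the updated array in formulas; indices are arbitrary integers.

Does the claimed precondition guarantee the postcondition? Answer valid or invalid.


Working backward. After the program, the postcondition e + 5 > -6 must hold; in canonical form it is e > -11.
Before tab[1] := 2*e: e > -11
Before d := a[e + 2] - 1: e > -11
The weakest precondition is e > -11.
Check whether e > -9 implies it.
Every state satisfying the precondition satisfies the weakest precondition: the implication holds.
Answer: valid


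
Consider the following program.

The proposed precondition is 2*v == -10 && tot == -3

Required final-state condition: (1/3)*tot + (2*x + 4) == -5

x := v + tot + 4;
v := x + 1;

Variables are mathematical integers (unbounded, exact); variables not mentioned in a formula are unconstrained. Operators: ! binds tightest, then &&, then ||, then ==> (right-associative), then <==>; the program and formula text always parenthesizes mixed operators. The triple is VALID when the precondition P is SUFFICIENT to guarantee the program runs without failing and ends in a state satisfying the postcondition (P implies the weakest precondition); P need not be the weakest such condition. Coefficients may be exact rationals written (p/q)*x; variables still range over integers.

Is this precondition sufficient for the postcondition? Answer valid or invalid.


Working backward. After the program, the postcondition (1/3)*tot + (2*x + 4) == -5 must hold; in canonical form it is (1/3)*tot + 2*x == -9.
Before v := x + 1: (1/3)*tot + 2*x == -9
Before x := v + tot + 4: (7/3)*tot + 2*v == -17
The weakest precondition is (7/3)*tot + 2*v == -17.
Check whether 2*v == -10 && tot == -3 implies it.
Every state satisfying the precondition satisfies the weakest precondition: the implication holds.
Answer: valid


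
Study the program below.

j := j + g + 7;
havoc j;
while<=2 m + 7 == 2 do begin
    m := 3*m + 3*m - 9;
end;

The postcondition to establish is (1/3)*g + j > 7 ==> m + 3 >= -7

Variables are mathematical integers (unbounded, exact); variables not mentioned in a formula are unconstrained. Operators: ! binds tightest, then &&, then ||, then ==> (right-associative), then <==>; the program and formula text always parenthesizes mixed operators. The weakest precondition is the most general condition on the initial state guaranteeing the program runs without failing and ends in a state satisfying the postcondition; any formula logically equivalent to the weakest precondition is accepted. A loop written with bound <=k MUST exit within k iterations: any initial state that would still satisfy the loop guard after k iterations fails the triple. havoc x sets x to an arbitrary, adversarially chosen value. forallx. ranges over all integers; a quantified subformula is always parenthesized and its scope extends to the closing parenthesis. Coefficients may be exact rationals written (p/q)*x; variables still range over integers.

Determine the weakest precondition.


Working backward. After the program, the postcondition (1/3)*g + j > 7 ==> m + 3 >= -7 must hold; in canonical form it is (1/3)*g + j > 7 ==> m >= -10.
Before the loop (bound <=2), unroll the exhaustion recursion (WP_0 = exit-now case; WP_j = one more guarded iteration, up to j = 2):
  WP_0: (!(m == -5)) && ((1/3)*g + j > 7 ==> m >= -10)
  WP_1: (m == -5 ==> ((!(6*m == 4)) && ((1/3)*g + j > 7 ==> 6*m >= -1))) && ((!(m == -5)) ==> ((1/3)*g + j > 7 ==> m >= -10))
  WP_2: (m == -5 ==> ((6*m == 4 ==> ((!(36*m == 58)) && ((1/3)*g + j > 7 ==> 36*m >= 53))) && ((!(6*m == 4)) ==> ((1/3)*g + j > 7 ==> 6*m >= -1)))) && ((!(m == -5)) ==> ((1/3)*g + j > 7 ==> m >= -10))
So before the loop: (m == -5 ==> ((6*m == 4 ==> ((!(36*m == 58)) && ((1/3)*g + j > 7 ==> 36*m >= 53))) && ((!(6*m == 4)) ==> ((1/3)*g + j > 7 ==> 6*m >= -1)))) && ((!(m == -5)) ==> ((1/3)*g + j > 7 ==> m >= -10))
Before havoc j: forall j_1. ((m == -5 ==> ((6*m == 4 ==> ((!(36*m == 58)) && ((1/3)*g + j_1 > 7 ==> 36*m >= 53))) && ((!(6*m == 4)) ==> ((1/3)*g + j_1 > 7 ==> 6*m >= -1)))) && ((!(m == -5)) ==> ((1/3)*g + j_1 > 7 ==> m >= -10)))
Before j := j + g + 7: forall j_1. ((m == -5 ==> ((6*m == 4 ==> ((!(36*m == 58)) && ((1/3)*g + j_1 > 7 ==> 36*m >= 53))) && ((!(6*m == 4)) ==> ((1/3)*g + j_1 > 7 ==> 6*m >= -1)))) && ((!(m == -5)) ==> ((1/3)*g + j_1 > 7 ==> m >= -10)))
Answer: WP = forall j_1. ((m == -5 ==> ((6*m == 4 ==> ((!(36*m == 58)) && ((1/3)*g + j_1 > 7 ==> 36*m >= 53))) && ((!(6*m == 4)) ==> ((1/3)*g + j_1 > 7 ==> 6*m >= -1)))) && ((!(m == -5)) ==> ((1/3)*g + j_1 > 7 ==> m >= -10)))
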